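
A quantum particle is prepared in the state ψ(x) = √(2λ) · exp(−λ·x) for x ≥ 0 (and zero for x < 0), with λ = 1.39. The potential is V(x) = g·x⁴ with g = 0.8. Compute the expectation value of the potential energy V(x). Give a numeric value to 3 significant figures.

0.321

⟨V⟩ = ∫ V(x)·|ψ|² dx.
Every integrand reduces to terms xʲ·e^(−2λx) on [0, ∞); use ∫₀^∞ xʲ·e^(−2λx) dx = j!/(2λ)^(j+1).
⟨V⟩ = 0.32146.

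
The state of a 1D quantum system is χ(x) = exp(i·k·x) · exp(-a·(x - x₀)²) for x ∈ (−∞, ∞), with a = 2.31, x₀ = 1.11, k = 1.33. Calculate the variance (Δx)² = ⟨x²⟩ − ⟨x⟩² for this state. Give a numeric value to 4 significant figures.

Compute ⟨x⟩ and ⟨x²⟩ separately, then (Δx)² = ⟨x²⟩ − ⟨x⟩².
Gaussian moments (u = x − x₀): ∫u^(2j)·e^(−2au²) du = (2j−1)!!/(4a)^j · √(π/(2a)), odd powers integrate to 0; here √(π/(2a)) = 0.82462.
Normalization: ∫|χ|² dx = 0.82462.
⟨x⟩ = 1.1100 and ⟨x²⟩ = 1.3403.
(Δx)² = 1.3403 − (1.1100)² = 0.10823.

0.1082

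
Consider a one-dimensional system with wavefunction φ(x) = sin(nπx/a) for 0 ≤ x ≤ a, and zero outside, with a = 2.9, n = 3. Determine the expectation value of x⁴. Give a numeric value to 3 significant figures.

13.4

⟨x⁴⟩ = ∫ x⁴·|φ|² dx / ∫|φ|² dx (integrals over the domain).
With sin²θ = (1 − cos2θ)/2 on 0 ≤ x ≤ a: ∫sin²(nπx/a) dx = a/2, ∫x·sin²(nπx/a) dx = a²/4, ∫x²·sin²(nπx/a) dx = a³·(1/6 − 1/(4n²π²)); higher powers xᵏ the same way, integrating xᵏ·cos(2nπx/a) by parts.
State is unnormalized: ∫|φ|² dx = 1.4500, and ∫φ*·x⁴·φ dx = 19.376, so ⟨x⁴⟩ = 19.376 / 1.4500.
⟨x⁴⟩ = 13.363.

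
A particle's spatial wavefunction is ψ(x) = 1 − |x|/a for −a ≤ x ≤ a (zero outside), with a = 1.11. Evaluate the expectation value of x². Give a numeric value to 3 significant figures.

⟨x²⟩ = ∫ x²·|ψ|² dx / ∫|ψ|² dx (integrals over the domain).
ψ is even, so ∫ over [−a, a] = 2∫₀ᵃ with ψ = 1 − x/a there: ∫₀ᵃ (1 − x/a)² dx = a/3, ∫₀ᵃ x²(1 − x/a)² dx = a³/30, ∫₀ᵃ x⁴(1 − x/a)² dx = a⁵/105.
State is unnormalized: ∫|ψ|² dx = 0.74000, and ∫ψ*·x²·ψ dx = 0.091175, so ⟨x²⟩ = 0.091175 / 0.74000.
⟨x²⟩ = 0.12321.

0.123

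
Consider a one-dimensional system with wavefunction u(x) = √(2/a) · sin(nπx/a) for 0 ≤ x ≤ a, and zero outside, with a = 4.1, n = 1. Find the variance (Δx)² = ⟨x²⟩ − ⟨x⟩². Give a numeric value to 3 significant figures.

0.549

Compute ⟨x⟩ and ⟨x²⟩ separately, then (Δx)² = ⟨x²⟩ − ⟨x⟩².
With sin²θ = (1 − cos2θ)/2 on 0 ≤ x ≤ a: ∫sin²(nπx/a) dx = a/2, ∫x·sin²(nπx/a) dx = a²/4, ∫x²·sin²(nπx/a) dx = a³·(1/6 − 1/(4n²π²)); higher powers xᵏ the same way, integrating xᵏ·cos(2nπx/a) by parts.
⟨x⟩ = 2.0500 and ⟨x²⟩ = 4.7517.
(Δx)² = 4.7517 − (2.0500)² = 0.54923.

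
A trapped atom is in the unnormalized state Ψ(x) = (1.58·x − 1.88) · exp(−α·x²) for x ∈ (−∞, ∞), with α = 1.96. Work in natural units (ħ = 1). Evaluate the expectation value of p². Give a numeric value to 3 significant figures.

p² Ψ = −ħ² d²Ψ/dx²; ⟨p²⟩ = −ħ² ∫ Ψ*·Ψ'' dx / ∫|Ψ|² dx.
Expand each integrand as polynomial × e^(−2αx²) and use ∫x^(2j)·e^(−2αx²) dx = (2j−1)!!/(4α)^j · √(π/(2α)), odd powers → 0; here √(π/(2α)) = 0.89522. Differentiate with the product rule, d/dx e^(−αx²) = −2αx·e^(−αx²).
State is unnormalized: ∫|Ψ|² dx = 3.4491, and ∫Ψ*·(−ħ² Ψ'') dx = 7.8777, so ⟨p²⟩ = 7.8777 / 3.4491.
⟨p²⟩ = 2.2840.

2.28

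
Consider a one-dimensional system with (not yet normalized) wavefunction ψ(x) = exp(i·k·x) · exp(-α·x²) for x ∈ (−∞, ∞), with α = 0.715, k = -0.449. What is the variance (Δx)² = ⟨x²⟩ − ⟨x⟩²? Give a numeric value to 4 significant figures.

0.3497

Compute ⟨x⟩ and ⟨x²⟩ separately, then (Δx)² = ⟨x²⟩ − ⟨x⟩².
Gaussian moments: ∫x^(2j)·e^(−2αx²) dx = (2j−1)!!/(4α)^j · √(π/(2α)), odd powers integrate to 0; here √(π/(2α)) = 1.4822.
Normalization: ∫|ψ|² dx = 1.4822.
⟨x⟩ = 0.0000 and ⟨x²⟩ = 0.34965.
(Δx)² = 0.34965 − (0.0000)² = 0.34965.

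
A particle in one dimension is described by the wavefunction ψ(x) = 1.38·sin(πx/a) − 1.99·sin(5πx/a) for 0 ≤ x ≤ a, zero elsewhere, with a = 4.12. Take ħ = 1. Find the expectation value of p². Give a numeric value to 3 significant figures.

10.0

p² ψ = −ħ² d²ψ/dx²; ⟨p²⟩ = −ħ² ∫ ψ*·ψ'' dx / ∫|ψ|² dx.
d²/dx² sin(jπx/a) = −(jπ/a)²·sin(jπx/a); on 0 ≤ x ≤ a, ∫sin²(jπx/a) dx = a/2 and ∫sin(jπx/a)·sin(lπx/a) dx = 0 for j ≠ l, so only diagonal terms survive in ∫|ψ|² and ∫ψ·ψ″; ∫ψ·ψ′ dx = [ψ²/2] between the walls = 0.
State is unnormalized: ∫|ψ|² dx = 12.081, and ∫ψ*·(−ħ² ψ'') dx = 120.86, so ⟨p²⟩ = 120.86 / 12.081.
⟨p²⟩ = 10.004.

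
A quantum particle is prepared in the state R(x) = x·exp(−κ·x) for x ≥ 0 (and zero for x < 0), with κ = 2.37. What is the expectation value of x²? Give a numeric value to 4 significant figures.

⟨x²⟩ = ∫ x²·|R|² dx / ∫|R|² dx (integrals over the domain).
Every integrand reduces to terms xʲ·e^(−2κx) on [0, ∞); use ∫₀^∞ xʲ·e^(−2κx) dx = j!/(2κ)^(j+1).
State is unnormalized: ∫|R|² dx = 0.018780, and ∫R*·x²·R dx = 0.010030, so ⟨x²⟩ = 0.010030 / 0.018780.
⟨x²⟩ = 0.53410.

0.5341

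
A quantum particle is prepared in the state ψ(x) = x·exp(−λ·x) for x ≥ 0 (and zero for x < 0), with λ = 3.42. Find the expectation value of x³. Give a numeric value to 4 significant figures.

⟨x³⟩ = ∫ x³·|ψ|² dx / ∫|ψ|² dx (integrals over the domain).
Every integrand reduces to terms xʲ·e^(−2λx) on [0, ∞); use ∫₀^∞ xʲ·e^(−2λx) dx = j!/(2λ)^(j+1).
State is unnormalized: ∫|ψ|² dx = 0.0062497, and ∫ψ*·x³·ψ dx = 0.0011718, so ⟨x³⟩ = 0.0011718 / 0.0062497.
⟨x³⟩ = 0.18749.

0.1875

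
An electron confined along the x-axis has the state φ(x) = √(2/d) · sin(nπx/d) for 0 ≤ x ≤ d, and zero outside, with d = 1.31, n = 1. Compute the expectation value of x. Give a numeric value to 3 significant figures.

0.655

⟨x⟩ = ∫ x·|φ|² dx (integrals over the domain).
With sin²θ = (1 − cos2θ)/2 on 0 ≤ x ≤ d: ∫sin²(nπx/d) dx = d/2, ∫x·sin²(nπx/d) dx = d²/4, ∫x²·sin²(nπx/d) dx = d³·(1/6 − 1/(4n²π²)); higher powers xᵏ the same way, integrating xᵏ·cos(2nπx/d) by parts.
⟨x⟩ = 0.65500.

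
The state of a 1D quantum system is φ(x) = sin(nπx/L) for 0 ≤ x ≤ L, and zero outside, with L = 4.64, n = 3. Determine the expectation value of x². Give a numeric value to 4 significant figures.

⟨x²⟩ = ∫ x²·|φ|² dx / ∫|φ|² dx (integrals over the domain).
With sin²θ = (1 − cos2θ)/2 on 0 ≤ x ≤ L: ∫sin²(nπx/L) dx = L/2, ∫x·sin²(nπx/L) dx = L²/4, ∫x²·sin²(nπx/L) dx = L³·(1/6 − 1/(4n²π²)); higher powers xᵏ the same way, integrating xᵏ·cos(2nπx/L) by parts.
State is unnormalized: ∫|φ|² dx = 2.3200, and ∫φ*·x²·φ dx = 16.368, so ⟨x²⟩ = 16.368 / 2.3200.
⟨x²⟩ = 7.0553.

7.055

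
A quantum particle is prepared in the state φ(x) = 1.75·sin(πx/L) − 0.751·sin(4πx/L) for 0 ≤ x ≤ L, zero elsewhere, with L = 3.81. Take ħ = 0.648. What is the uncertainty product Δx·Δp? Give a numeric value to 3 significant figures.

Δx = √(⟨x²⟩−⟨x⟩²), Δp = √(⟨p²⟩−⟨p⟩²).
On 0 ≤ x ≤ L (j ≠ l): ∫sin²(jπx/L) dx = L/2, ∫sin(jπx/L)·sin(lπx/L) dx = 0; diagonal moments ∫x·sin²(jπx/L) dx = L²/4, ∫x²·sin²(jπx/L) dx = L³·(1/6 − 1/(4j²π²)); cross terms ∫x·sin(jπx/L)·sin(lπx/L) dx = 0 for j + l even and −4jlL²/(π²(j² − l²)²) for j + l odd, ∫x²·sin(jπx/L)·sin(lπx/L) dx = (−1)^(j+l)·4jlL³/(π²(j² − l²)²); higher powers the same way via product-to-sum and parts. d²/dx² sin(jπx/L) = −(jπ/L)²·sin(jπx/L); on 0 ≤ x ≤ L, ∫sin²(jπx/L) dx = L/2 and ∫sin(jπx/L)·sin(lπx/L) dx = 0 for j ≠ l, so only diagonal terms survive in ∫|φ|² and ∫φ·φ″; ∫φ·φ′ dx = [φ²/2] between the walls = 0.
Normalization: ∫|φ|² dx = 6.9085.
⟨x⟩ = 1.9448, ⟨x²⟩ = 4.3621 ⇒ Δx = 0.76152.
⟨p⟩ = 0.0000, ⟨p²⟩ = 0.95151 ⇒ Δp = 0.97545.
Δx·Δp = 0.74283.

0.743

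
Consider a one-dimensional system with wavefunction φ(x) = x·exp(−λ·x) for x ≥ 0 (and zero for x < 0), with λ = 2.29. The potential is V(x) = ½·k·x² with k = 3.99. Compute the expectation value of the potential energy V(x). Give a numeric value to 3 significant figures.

1.14

⟨V⟩ = ∫ V(x)·|φ|² dx / ∫|φ|² dx.
Every integrand reduces to terms xʲ·e^(−2λx) on [0, ∞); use ∫₀^∞ xʲ·e^(−2λx) dx = j!/(2λ)^(j+1).
State is unnormalized: ∫|φ|² dx = 0.020818, and ∫φ*·V(x)·φ dx = 0.023759, so ⟨V⟩ = 0.023759 / 0.020818.
⟨V⟩ = 1.1413.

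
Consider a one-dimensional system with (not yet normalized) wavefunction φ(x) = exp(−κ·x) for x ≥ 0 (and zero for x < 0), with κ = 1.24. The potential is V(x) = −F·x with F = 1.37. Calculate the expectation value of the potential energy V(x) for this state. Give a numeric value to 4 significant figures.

-0.5524

⟨V⟩ = ∫ V(x)·|φ|² dx / ∫|φ|² dx.
Every integrand reduces to terms xʲ·e^(−2κx) on [0, ∞); use ∫₀^∞ xʲ·e^(−2κx) dx = j!/(2κ)^(j+1).
State is unnormalized: ∫|φ|² dx = 0.40323, and ∫φ*·V(x)·φ dx = -0.22275, so ⟨V⟩ = -0.22275 / 0.40323.
⟨V⟩ = -0.55242.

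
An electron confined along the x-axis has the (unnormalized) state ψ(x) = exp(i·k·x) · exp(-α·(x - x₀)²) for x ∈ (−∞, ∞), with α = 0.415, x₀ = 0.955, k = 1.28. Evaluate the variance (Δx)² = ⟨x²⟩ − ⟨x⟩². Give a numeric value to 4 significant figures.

Compute ⟨x⟩ and ⟨x²⟩ separately, then (Δx)² = ⟨x²⟩ − ⟨x⟩².
Gaussian moments (u = x − x₀): ∫u^(2j)·e^(−2αu²) du = (2j−1)!!/(4α)^j · √(π/(2α)), odd powers integrate to 0; here √(π/(2α)) = 1.9455.
Normalization: ∫|ψ|² dx = 1.9455.
⟨x⟩ = 0.95500 and ⟨x²⟩ = 1.5144.
(Δx)² = 1.5144 − (0.95500)² = 0.60241.

0.6024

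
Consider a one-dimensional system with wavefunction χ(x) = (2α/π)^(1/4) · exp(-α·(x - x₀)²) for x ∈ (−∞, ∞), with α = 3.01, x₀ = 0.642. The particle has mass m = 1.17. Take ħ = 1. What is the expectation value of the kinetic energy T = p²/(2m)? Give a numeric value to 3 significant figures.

T = −(ħ²/2m) d²/dx², so ⟨T⟩ = −(ħ²/2m) ∫ χ*·χ'' dx; with m = 1.17.
Gaussian moments (u = x − x₀): ∫u^(2j)·e^(−2αu²) du = (2j−1)!!/(4α)^j · √(π/(2α)), odd powers integrate to 0; here √(π/(2α)) = 0.72240. Derivatives: d/dx e^(−αu²) = −2αu·e^(−αu²), d²/dx² e^(−αu²) = (4α²u² − 2α)·e^(−αu²).
⟨T⟩ = 1.2863.

1.29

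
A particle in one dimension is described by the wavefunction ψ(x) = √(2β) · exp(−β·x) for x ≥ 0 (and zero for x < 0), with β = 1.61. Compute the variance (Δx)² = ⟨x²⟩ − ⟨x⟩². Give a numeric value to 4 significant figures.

0.09645

Compute ⟨x⟩ and ⟨x²⟩ separately, then (Δx)² = ⟨x²⟩ − ⟨x⟩².
Every integrand reduces to terms xʲ·e^(−2βx) on [0, ∞); use ∫₀^∞ xʲ·e^(−2βx) dx = j!/(2β)^(j+1).
⟨x⟩ = 0.31056 and ⟨x²⟩ = 0.19289.
(Δx)² = 0.19289 − (0.31056)² = 0.096447.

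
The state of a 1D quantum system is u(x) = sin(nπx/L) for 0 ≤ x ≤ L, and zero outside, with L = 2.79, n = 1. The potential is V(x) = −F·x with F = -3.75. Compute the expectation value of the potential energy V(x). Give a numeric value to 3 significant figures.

5.23

⟨V⟩ = ∫ V(x)·|u|² dx / ∫|u|² dx.
With sin²θ = (1 − cos2θ)/2 on 0 ≤ x ≤ L: ∫sin²(nπx/L) dx = L/2, ∫x·sin²(nπx/L) dx = L²/4, ∫x²·sin²(nπx/L) dx = L³·(1/6 − 1/(4n²π²)); higher powers xᵏ the same way, integrating xᵏ·cos(2nπx/L) by parts.
State is unnormalized: ∫|u|² dx = 1.3950, and ∫u*·V(x)·u dx = 7.2976, so ⟨V⟩ = 7.2976 / 1.3950.
⟨V⟩ = 5.2313.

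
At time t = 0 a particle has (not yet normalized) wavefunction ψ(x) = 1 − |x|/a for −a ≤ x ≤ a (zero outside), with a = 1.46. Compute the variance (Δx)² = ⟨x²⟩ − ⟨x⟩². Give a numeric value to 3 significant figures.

0.213

Compute ⟨x⟩ and ⟨x²⟩ separately, then (Δx)² = ⟨x²⟩ − ⟨x⟩².
ψ is even, so ∫ over [−a, a] = 2∫₀ᵃ with ψ = 1 − x/a there: ∫₀ᵃ (1 − x/a)² dx = a/3, ∫₀ᵃ x²(1 − x/a)² dx = a³/30, ∫₀ᵃ x⁴(1 − x/a)² dx = a⁵/105.
Normalization: ∫|ψ|² dx = 0.97333.
⟨x⟩ = 0.0000 and ⟨x²⟩ = 0.21316.
(Δx)² = 0.21316 − (0.0000)² = 0.21316.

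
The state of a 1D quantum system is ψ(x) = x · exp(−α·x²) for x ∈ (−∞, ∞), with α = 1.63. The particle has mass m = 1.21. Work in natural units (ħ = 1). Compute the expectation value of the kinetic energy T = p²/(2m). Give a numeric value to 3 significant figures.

2.02

T = −(ħ²/2m) d²/dx², so ⟨T⟩ = −(ħ²/2m) ∫ ψ*·ψ'' dx / ∫|ψ|² dx; with m = 1.21.
Expand each integrand as polynomial × e^(−2αx²) and use ∫x^(2j)·e^(−2αx²) dx = (2j−1)!!/(4α)^j · √(π/(2α)), odd powers → 0; here √(π/(2α)) = 0.98167. Differentiate with the product rule, d/dx e^(−αx²) = −2αx·e^(−αx²).
State is unnormalized: ∫|ψ|² dx = 0.15056, and ∫ψ*·(−ħ²/2m · ψ'') dx = 0.30424, so ⟨T⟩ = 0.30424 / 0.15056.
⟨T⟩ = 2.0207.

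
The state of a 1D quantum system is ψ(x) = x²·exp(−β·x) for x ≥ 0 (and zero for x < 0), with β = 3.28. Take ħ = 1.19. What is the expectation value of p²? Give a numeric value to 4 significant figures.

5.078

p² ψ = −ħ² d²ψ/dx²; ⟨p²⟩ = −ħ² ∫ ψ*·ψ'' dx / ∫|ψ|² dx.
Differentiate x²·exp(−β·x) with the product rule; every integrand then reduces to terms xʲ·e^(−2βx) on [0, ∞), with ∫₀^∞ xʲ·e^(−2βx) dx = j!/(2β)^(j+1).
State is unnormalized: ∫|ψ|² dx = 0.0019756, and ∫ψ*·(−ħ² ψ'') dx = 0.010033, so ⟨p²⟩ = 0.010033 / 0.0019756.
⟨p²⟩ = 5.0783.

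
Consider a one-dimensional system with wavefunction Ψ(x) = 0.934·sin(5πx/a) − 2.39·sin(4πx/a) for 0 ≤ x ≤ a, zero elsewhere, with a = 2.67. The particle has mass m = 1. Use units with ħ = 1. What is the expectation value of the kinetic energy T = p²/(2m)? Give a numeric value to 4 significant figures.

11.90

T = −(ħ²/2m) d²/dx², so ⟨T⟩ = −(ħ²/2m) ∫ Ψ*·Ψ'' dx / ∫|Ψ|² dx; with m = 1.
d²/dx² sin(jπx/a) = −(jπ/a)²·sin(jπx/a); on 0 ≤ x ≤ a, ∫sin²(jπx/a) dx = a/2 and ∫sin(jπx/a)·sin(lπx/a) dx = 0 for j ≠ l, so only diagonal terms survive in ∫|Ψ|² and ∫Ψ·Ψ″; ∫Ψ·Ψ′ dx = [Ψ²/2] between the walls = 0.
State is unnormalized: ∫|Ψ|² dx = 8.7902, and ∫Ψ*·(−ħ²/2m · Ψ'') dx = 104.61, so ⟨T⟩ = 104.61 / 8.7902.
⟨T⟩ = 11.901.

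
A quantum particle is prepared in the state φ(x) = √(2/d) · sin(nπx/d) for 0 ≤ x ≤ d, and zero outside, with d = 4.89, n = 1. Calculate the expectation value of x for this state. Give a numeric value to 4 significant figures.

⟨x⟩ = ∫ x·|φ|² dx (integrals over the domain).
With sin²θ = (1 − cos2θ)/2 on 0 ≤ x ≤ d: ∫sin²(nπx/d) dx = d/2, ∫x·sin²(nπx/d) dx = d²/4, ∫x²·sin²(nπx/d) dx = d³·(1/6 − 1/(4n²π²)); higher powers xᵏ the same way, integrating xᵏ·cos(2nπx/d) by parts.
⟨x⟩ = 2.4450.

2.445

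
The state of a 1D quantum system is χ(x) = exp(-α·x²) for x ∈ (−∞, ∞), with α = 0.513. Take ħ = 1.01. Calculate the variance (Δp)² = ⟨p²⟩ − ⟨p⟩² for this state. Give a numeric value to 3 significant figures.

0.523

Compute ⟨p⟩ and ⟨p²⟩ separately; (Δp)² = ⟨p²⟩ − ⟨p⟩².
Gaussian moments: ∫x^(2j)·e^(−2αx²) dx = (2j−1)!!/(4α)^j · √(π/(2α)), odd powers integrate to 0; here √(π/(2α)) = 1.7499. Derivatives: d/dx e^(−αx²) = −2αx·e^(−αx²), d²/dx² e^(−αx²) = (4α²x² − 2α)·e^(−αx²).
Normalization: ∫|χ|² dx = 1.7499.
⟨p⟩ = 0.0000 and ⟨p²⟩ = 0.52331.
(Δp)² = 0.52331 − (0.0000)² = 0.52331.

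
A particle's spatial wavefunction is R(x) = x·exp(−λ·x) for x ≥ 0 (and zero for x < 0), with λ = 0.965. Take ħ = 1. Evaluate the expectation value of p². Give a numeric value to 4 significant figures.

0.9312

p² R = −ħ² d²R/dx²; ⟨p²⟩ = −ħ² ∫ R*·R'' dx / ∫|R|² dx.
Differentiate x·exp(−λ·x) with the product rule; every integrand then reduces to terms xʲ·e^(−2λx) on [0, ∞), with ∫₀^∞ xʲ·e^(−2λx) dx = j!/(2λ)^(j+1).
State is unnormalized: ∫|R|² dx = 0.27820, and ∫R*·(−ħ² R'') dx = 0.25907, so ⟨p²⟩ = 0.25907 / 0.27820.
⟨p²⟩ = 0.93123.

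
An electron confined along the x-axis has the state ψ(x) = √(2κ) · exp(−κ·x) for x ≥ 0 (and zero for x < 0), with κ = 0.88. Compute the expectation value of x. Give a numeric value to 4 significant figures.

⟨x⟩ = ∫ x·|ψ|² dx (integrals over the domain).
Every integrand reduces to terms xʲ·e^(−2κx) on [0, ∞); use ∫₀^∞ xʲ·e^(−2κx) dx = j!/(2κ)^(j+1).
⟨x⟩ = 0.56818.

0.5682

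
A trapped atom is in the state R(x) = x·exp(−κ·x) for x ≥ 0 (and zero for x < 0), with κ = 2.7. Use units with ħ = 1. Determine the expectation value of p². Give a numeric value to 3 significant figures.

7.29

p² R = −ħ² d²R/dx²; ⟨p²⟩ = −ħ² ∫ R*·R'' dx / ∫|R|² dx.
Differentiate x·exp(−κ·x) with the product rule; every integrand then reduces to terms xʲ·e^(−2κx) on [0, ∞), with ∫₀^∞ xʲ·e^(−2κx) dx = j!/(2κ)^(j+1).
State is unnormalized: ∫|R|² dx = 0.012701, and ∫R*·(−ħ² R'') dx = 0.092593, so ⟨p²⟩ = 0.092593 / 0.012701.
⟨p²⟩ = 7.2900.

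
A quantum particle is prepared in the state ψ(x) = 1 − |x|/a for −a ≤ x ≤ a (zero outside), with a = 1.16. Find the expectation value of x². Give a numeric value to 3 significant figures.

⟨x²⟩ = ∫ x²·|ψ|² dx / ∫|ψ|² dx (integrals over the domain).
ψ is even, so ∫ over [−a, a] = 2∫₀ᵃ with ψ = 1 − x/a there: ∫₀ᵃ (1 − x/a)² dx = a/3, ∫₀ᵃ x²(1 − x/a)² dx = a³/30, ∫₀ᵃ x⁴(1 − x/a)² dx = a⁵/105.
State is unnormalized: ∫|ψ|² dx = 0.77333, and ∫ψ*·x²·ψ dx = 0.10406, so ⟨x²⟩ = 0.10406 / 0.77333.
⟨x²⟩ = 0.13456.

0.135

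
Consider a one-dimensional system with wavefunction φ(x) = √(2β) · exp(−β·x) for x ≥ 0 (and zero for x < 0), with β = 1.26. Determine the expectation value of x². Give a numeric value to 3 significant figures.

0.315

⟨x²⟩ = ∫ x²·|φ|² dx (integrals over the domain).
Every integrand reduces to terms xʲ·e^(−2βx) on [0, ∞); use ∫₀^∞ xʲ·e^(−2βx) dx = j!/(2β)^(j+1).
⟨x²⟩ = 0.31494.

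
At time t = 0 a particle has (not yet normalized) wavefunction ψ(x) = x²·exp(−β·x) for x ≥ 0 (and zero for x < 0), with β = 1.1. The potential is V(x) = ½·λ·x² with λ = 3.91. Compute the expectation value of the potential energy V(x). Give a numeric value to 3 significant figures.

⟨V⟩ = ∫ V(x)·|ψ|² dx / ∫|ψ|² dx.
Every integrand reduces to terms xʲ·e^(−2βx) on [0, ∞); use ∫₀^∞ xʲ·e^(−2βx) dx = j!/(2β)^(j+1).
State is unnormalized: ∫|ψ|² dx = 0.46569, and ∫ψ*·V(x)·ψ dx = 5.6431, so ⟨V⟩ = 5.6431 / 0.46569.
⟨V⟩ = 12.118.

12.1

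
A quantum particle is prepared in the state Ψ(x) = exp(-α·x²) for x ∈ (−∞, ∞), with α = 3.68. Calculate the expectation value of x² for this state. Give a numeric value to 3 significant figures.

0.0679

⟨x²⟩ = ∫ x²·|Ψ|² dx / ∫|Ψ|² dx (integrals over the domain).
Gaussian moments: ∫x^(2j)·e^(−2αx²) dx = (2j−1)!!/(4α)^j · √(π/(2α)), odd powers integrate to 0; here √(π/(2α)) = 0.65334.
State is unnormalized: ∫|Ψ|² dx = 0.65334, and ∫Ψ*·x²·Ψ dx = 0.044384, so ⟨x²⟩ = 0.044384 / 0.65334.
⟨x²⟩ = 0.067935.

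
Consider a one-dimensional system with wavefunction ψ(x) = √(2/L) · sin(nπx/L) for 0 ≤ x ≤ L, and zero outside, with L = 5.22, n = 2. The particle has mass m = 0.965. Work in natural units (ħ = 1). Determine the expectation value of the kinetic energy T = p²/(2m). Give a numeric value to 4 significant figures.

0.7507

T = −(ħ²/2m) d²/dx², so ⟨T⟩ = −(ħ²/2m) ∫ ψ*·ψ'' dx; with m = 0.965.
d/dx sin(nπx/L) = (nπ/L)·cos(nπx/L) and d²/dx² sin(nπx/L) = −(nπ/L)²·sin(nπx/L); on 0 ≤ x ≤ L, ∫sin²(nπx/L) dx = L/2 and ∫sin(nπx/L)·cos(nπx/L) dx = 0.
⟨T⟩ = 0.75069.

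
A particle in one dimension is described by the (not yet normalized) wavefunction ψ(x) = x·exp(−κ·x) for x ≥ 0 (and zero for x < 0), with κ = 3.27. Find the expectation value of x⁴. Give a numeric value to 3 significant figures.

⟨x⁴⟩ = ∫ x⁴·|ψ|² dx / ∫|ψ|² dx (integrals over the domain).
Every integrand reduces to terms xʲ·e^(−2κx) on [0, ∞); use ∫₀^∞ xʲ·e^(−2κx) dx = j!/(2κ)^(j+1).
State is unnormalized: ∫|ψ|² dx = 0.0071498, and ∫ψ*·x⁴·ψ dx = 0.0014070, so ⟨x⁴⟩ = 0.0014070 / 0.0071498.
⟨x⁴⟩ = 0.19678.

0.197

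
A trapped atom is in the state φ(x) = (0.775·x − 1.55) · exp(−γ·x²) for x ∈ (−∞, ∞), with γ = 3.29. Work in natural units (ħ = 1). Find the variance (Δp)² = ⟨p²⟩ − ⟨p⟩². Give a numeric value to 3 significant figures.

Compute ⟨p⟩ and ⟨p²⟩ separately; (Δp)² = ⟨p²⟩ − ⟨p⟩².
Expand each integrand as polynomial × e^(−2γx²) and use ∫x^(2j)·e^(−2γx²) dx = (2j−1)!!/(4γ)^j · √(π/(2γ)), odd powers → 0; here √(π/(2γ)) = 0.69097. Differentiate with the product rule, d/dx e^(−γx²) = −2γx·e^(−γx²).
Normalization: ∫|φ|² dx = 1.6916.
⟨p⟩ = 0.0000 and ⟨p²⟩ = 3.4127.
(Δp)² = 3.4127 − (0.0000)² = 3.4127.

3.41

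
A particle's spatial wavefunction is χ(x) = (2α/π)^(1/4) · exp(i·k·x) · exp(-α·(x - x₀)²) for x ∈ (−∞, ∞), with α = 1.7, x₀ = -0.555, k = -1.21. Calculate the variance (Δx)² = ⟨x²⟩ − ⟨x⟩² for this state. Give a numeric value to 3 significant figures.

Compute ⟨x⟩ and ⟨x²⟩ separately, then (Δx)² = ⟨x²⟩ − ⟨x⟩².
Gaussian moments (u = x − x₀): ∫u^(2j)·e^(−2αu²) du = (2j−1)!!/(4α)^j · √(π/(2α)), odd powers integrate to 0; here √(π/(2α)) = 0.96125.
⟨x⟩ = -0.55500 and ⟨x²⟩ = 0.45508.
(Δx)² = 0.45508 − (-0.55500)² = 0.14706.

0.147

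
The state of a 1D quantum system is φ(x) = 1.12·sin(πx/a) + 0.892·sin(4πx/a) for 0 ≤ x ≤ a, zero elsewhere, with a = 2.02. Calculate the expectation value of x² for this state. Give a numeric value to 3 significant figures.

⟨x²⟩ = ∫ x²·|φ|² dx / ∫|φ|² dx (integrals over the domain).
On 0 ≤ x ≤ a (j ≠ l): ∫sin²(jπx/a) dx = a/2, ∫sin(jπx/a)·sin(lπx/a) dx = 0; diagonal moments ∫x·sin²(jπx/a) dx = a²/4, ∫x²·sin²(jπx/a) dx = a³·(1/6 − 1/(4j²π²)); cross terms ∫x·sin(jπx/a)·sin(lπx/a) dx = 0 for j + l even and −4jla²/(π²(j² − l²)²) for j + l odd, ∫x²·sin(jπx/a)·sin(lπx/a) dx = (−1)^(j+l)·4jla³/(π²(j² − l²)²); higher powers the same way via product-to-sum and parts.
State is unnormalized: ∫|φ|² dx = 2.0706, and ∫φ*·x²·φ dx = 2.4253, so ⟨x²⟩ = 2.4253 / 2.0706.
⟨x²⟩ = 1.1713.

1.17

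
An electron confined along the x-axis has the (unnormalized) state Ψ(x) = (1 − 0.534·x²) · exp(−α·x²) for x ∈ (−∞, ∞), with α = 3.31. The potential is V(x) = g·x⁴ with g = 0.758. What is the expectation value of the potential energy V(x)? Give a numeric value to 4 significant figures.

0.009174

⟨V⟩ = ∫ V(x)·|Ψ|² dx / ∫|Ψ|² dx.
Expand each integrand as polynomial × e^(−2αx²) and use ∫x^(2j)·e^(−2αx²) dx = (2j−1)!!/(4α)^j · √(π/(2α)), odd powers → 0; here √(π/(2α)) = 0.68888.
State is unnormalized: ∫|Ψ|² dx = 0.63668, and ∫Ψ*·V(x)·Ψ dx = 0.0058409, so ⟨V⟩ = 0.0058409 / 0.63668.
⟨V⟩ = 0.0091740.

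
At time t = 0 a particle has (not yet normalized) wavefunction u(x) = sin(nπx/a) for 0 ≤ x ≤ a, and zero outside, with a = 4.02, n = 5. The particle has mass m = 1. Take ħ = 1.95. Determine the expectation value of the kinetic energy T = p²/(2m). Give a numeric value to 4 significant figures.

T = −(ħ²/2m) d²/dx², so ⟨T⟩ = −(ħ²/2m) ∫ u*·u'' dx / ∫|u|² dx; with m = 1.
d/dx sin(nπx/a) = (nπ/a)·cos(nπx/a) and d²/dx² sin(nπx/a) = −(nπ/a)²·sin(nπx/a); on 0 ≤ x ≤ a, ∫sin²(nπx/a) dx = a/2 and ∫sin(nπx/a)·cos(nπx/a) dx = 0.
State is unnormalized: ∫|u|² dx = 2.0100, and ∫u*·(−ħ²/2m · u'') dx = 58.348, so ⟨T⟩ = 58.348 / 2.0100.
⟨T⟩ = 29.029.

29.03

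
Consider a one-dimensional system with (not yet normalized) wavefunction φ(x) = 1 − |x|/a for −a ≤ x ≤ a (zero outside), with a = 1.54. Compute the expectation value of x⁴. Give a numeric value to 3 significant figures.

⟨x⁴⟩ = ∫ x⁴·|φ|² dx / ∫|φ|² dx (integrals over the domain).
φ is even, so ∫ over [−a, a] = 2∫₀ᵃ with φ = 1 − x/a there: ∫₀ᵃ (1 − x/a)² dx = a/3, ∫₀ᵃ x²(1 − x/a)² dx = a³/30, ∫₀ᵃ x⁴(1 − x/a)² dx = a⁵/105.
State is unnormalized: ∫|φ|² dx = 1.0267, and ∫φ*·x⁴·φ dx = 0.16498, so ⟨x⁴⟩ = 0.16498 / 1.0267.
⟨x⁴⟩ = 0.16070.

0.161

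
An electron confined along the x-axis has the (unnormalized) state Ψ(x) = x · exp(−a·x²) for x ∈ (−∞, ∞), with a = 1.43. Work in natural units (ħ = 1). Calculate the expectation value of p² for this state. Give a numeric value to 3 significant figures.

p² Ψ = −ħ² d²Ψ/dx²; ⟨p²⟩ = −ħ² ∫ Ψ*·Ψ'' dx / ∫|Ψ|² dx.
Expand each integrand as polynomial × e^(−2ax²) and use ∫x^(2j)·e^(−2ax²) dx = (2j−1)!!/(4a)^j · √(π/(2a)), odd powers → 0; here √(π/(2a)) = 1.0481. Differentiate with the product rule, d/dx e^(−ax²) = −2ax·e^(−ax²).
State is unnormalized: ∫|Ψ|² dx = 0.18323, and ∫Ψ*·(−ħ² Ψ'') dx = 0.78606, so ⟨p²⟩ = 0.78606 / 0.18323.
⟨p²⟩ = 4.2900.

4.29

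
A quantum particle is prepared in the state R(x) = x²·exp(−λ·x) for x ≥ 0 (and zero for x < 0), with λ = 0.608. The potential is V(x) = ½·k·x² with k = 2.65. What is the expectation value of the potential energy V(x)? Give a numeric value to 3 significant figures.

⟨V⟩ = ∫ V(x)·|R|² dx / ∫|R|² dx.
Every integrand reduces to terms xʲ·e^(−2λx) on [0, ∞); use ∫₀^∞ xʲ·e^(−2λx) dx = j!/(2λ)^(j+1).
State is unnormalized: ∫|R|² dx = 9.0270, and ∫R*·V(x)·R dx = 242.67, so ⟨V⟩ = 242.67 / 9.0270.
⟨V⟩ = 26.883.

26.9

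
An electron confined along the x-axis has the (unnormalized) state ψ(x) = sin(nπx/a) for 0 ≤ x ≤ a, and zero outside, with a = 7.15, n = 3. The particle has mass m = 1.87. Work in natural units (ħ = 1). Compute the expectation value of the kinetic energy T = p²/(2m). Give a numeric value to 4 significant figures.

0.4646

T = −(ħ²/2m) d²/dx², so ⟨T⟩ = −(ħ²/2m) ∫ ψ*·ψ'' dx / ∫|ψ|² dx; with m = 1.87.
d/dx sin(nπx/a) = (nπ/a)·cos(nπx/a) and d²/dx² sin(nπx/a) = −(nπ/a)²·sin(nπx/a); on 0 ≤ x ≤ a, ∫sin²(nπx/a) dx = a/2 and ∫sin(nπx/a)·cos(nπx/a) dx = 0.
State is unnormalized: ∫|ψ|² dx = 3.5750, and ∫ψ*·(−ħ²/2m · ψ'') dx = 1.6609, so ⟨T⟩ = 1.6609 / 3.5750.
⟨T⟩ = 0.46458.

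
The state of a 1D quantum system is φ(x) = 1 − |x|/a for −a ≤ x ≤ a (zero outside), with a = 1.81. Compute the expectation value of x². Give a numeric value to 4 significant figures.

0.3276

⟨x²⟩ = ∫ x²·|φ|² dx / ∫|φ|² dx (integrals over the domain).
φ is even, so ∫ over [−a, a] = 2∫₀ᵃ with φ = 1 − x/a there: ∫₀ᵃ (1 − x/a)² dx = a/3, ∫₀ᵃ x²(1 − x/a)² dx = a³/30, ∫₀ᵃ x⁴(1 − x/a)² dx = a⁵/105.
State is unnormalized: ∫|φ|² dx = 1.2067, and ∫φ*·x²·φ dx = 0.39532, so ⟨x²⟩ = 0.39532 / 1.2067.
⟨x²⟩ = 0.32761.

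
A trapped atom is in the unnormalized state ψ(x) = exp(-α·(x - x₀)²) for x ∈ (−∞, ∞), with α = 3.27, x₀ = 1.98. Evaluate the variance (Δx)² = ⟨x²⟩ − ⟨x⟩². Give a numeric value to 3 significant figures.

Compute ⟨x⟩ and ⟨x²⟩ separately, then (Δx)² = ⟨x²⟩ − ⟨x⟩².
Gaussian moments (u = x − x₀): ∫u^(2j)·e^(−2αu²) du = (2j−1)!!/(4α)^j · √(π/(2α)), odd powers integrate to 0; here √(π/(2α)) = 0.69308.
Normalization: ∫|ψ|² dx = 0.69308.
⟨x⟩ = 1.9800 and ⟨x²⟩ = 3.9969.
(Δx)² = 3.9969 − (1.9800)² = 0.076453.

0.0765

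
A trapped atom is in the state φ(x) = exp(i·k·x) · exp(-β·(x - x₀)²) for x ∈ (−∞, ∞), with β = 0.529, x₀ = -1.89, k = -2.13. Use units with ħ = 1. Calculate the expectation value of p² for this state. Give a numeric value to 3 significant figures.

5.07

p² φ = −ħ² d²φ/dx²; ⟨p²⟩ = −ħ² ∫ φ*·φ'' dx / ∫|φ|² dx.
Gaussian moments (u = x − x₀): ∫u^(2j)·e^(−2βu²) du = (2j−1)!!/(4β)^j · √(π/(2β)), odd powers integrate to 0; here √(π/(2β)) = 1.7232. Derivatives: φ′ = (ik − 2βu)·φ, φ″ = ((ik − 2βu)² − 2β)·φ; the odd-in-u pieces drop out.
State is unnormalized: ∫|φ|² dx = 1.7232, and ∫φ*·(−ħ² φ'') dx = 8.7295, so ⟨p²⟩ = 8.7295 / 1.7232.
⟨p²⟩ = 5.0659.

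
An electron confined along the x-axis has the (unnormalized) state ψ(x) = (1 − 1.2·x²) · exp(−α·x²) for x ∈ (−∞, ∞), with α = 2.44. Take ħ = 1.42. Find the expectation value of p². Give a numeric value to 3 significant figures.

p² ψ = −ħ² d²ψ/dx²; ⟨p²⟩ = −ħ² ∫ ψ*·ψ'' dx / ∫|ψ|² dx.
Expand each integrand as polynomial × e^(−2αx²) and use ∫x^(2j)·e^(−2αx²) dx = (2j−1)!!/(4α)^j · √(π/(2α)), odd powers → 0; here √(π/(2α)) = 0.80235. Differentiate with the product rule, d/dx e^(−αx²) = −2αx·e^(−αx²).
State is unnormalized: ∫|ψ|² dx = 0.64144, and ∫ψ*·(−ħ² ψ'') dx = 5.3360, so ⟨p²⟩ = 5.3360 / 0.64144.
⟨p²⟩ = 8.3188.

8.32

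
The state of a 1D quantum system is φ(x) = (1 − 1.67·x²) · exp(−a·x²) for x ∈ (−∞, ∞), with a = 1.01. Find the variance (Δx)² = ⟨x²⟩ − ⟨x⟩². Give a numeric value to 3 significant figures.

0.391

Compute ⟨x⟩ and ⟨x²⟩ separately, then (Δx)² = ⟨x²⟩ − ⟨x⟩².
Expand each integrand as polynomial × e^(−2ax²) and use ∫x^(2j)·e^(−2ax²) dx = (2j−1)!!/(4a)^j · √(π/(2a)), odd powers → 0; here √(π/(2a)) = 1.2471.
Normalization: ∫|φ|² dx = 0.85536.
⟨x⟩ = 0.0000 and ⟨x²⟩ = 0.39079.
(Δx)² = 0.39079 − (0.0000)² = 0.39079.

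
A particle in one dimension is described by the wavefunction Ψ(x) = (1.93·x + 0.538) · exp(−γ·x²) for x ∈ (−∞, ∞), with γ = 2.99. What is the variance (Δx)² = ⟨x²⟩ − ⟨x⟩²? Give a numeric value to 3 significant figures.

0.0868

Compute ⟨x⟩ and ⟨x²⟩ separately, then (Δx)² = ⟨x²⟩ − ⟨x⟩².
Expand each integrand as polynomial × e^(−2γx²) and use ∫x^(2j)·e^(−2γx²) dx = (2j−1)!!/(4γ)^j · √(π/(2γ)), odd powers → 0; here √(π/(2γ)) = 0.72481.
Normalization: ∫|Ψ|² dx = 0.43553.
⟨x⟩ = 0.28896 and ⟨x²⟩ = 0.17029.
(Δx)² = 0.17029 − (0.28896)² = 0.086786.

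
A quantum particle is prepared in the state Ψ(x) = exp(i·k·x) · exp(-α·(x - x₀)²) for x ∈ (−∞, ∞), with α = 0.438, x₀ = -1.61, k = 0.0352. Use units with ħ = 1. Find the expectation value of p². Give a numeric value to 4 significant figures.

p² Ψ = −ħ² d²Ψ/dx²; ⟨p²⟩ = −ħ² ∫ Ψ*·Ψ'' dx / ∫|Ψ|² dx.
Gaussian moments (u = x − x₀): ∫u^(2j)·e^(−2αu²) du = (2j−1)!!/(4α)^j · √(π/(2α)), odd powers integrate to 0; here √(π/(2α)) = 1.8938. Derivatives: Ψ′ = (ik − 2αu)·Ψ, Ψ″ = ((ik − 2αu)² − 2α)·Ψ; the odd-in-u pieces drop out.
State is unnormalized: ∫|Ψ|² dx = 1.8938, and ∫Ψ*·(−ħ² Ψ'') dx = 0.83181, so ⟨p²⟩ = 0.83181 / 1.8938.
⟨p²⟩ = 0.43924.

0.4392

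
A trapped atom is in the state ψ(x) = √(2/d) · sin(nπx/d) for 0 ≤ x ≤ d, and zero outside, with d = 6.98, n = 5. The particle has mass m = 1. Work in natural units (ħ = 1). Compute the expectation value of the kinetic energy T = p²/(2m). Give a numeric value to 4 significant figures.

2.532

T = −(ħ²/2m) d²/dx², so ⟨T⟩ = −(ħ²/2m) ∫ ψ*·ψ'' dx; with m = 1.
d/dx sin(nπx/d) = (nπ/d)·cos(nπx/d) and d²/dx² sin(nπx/d) = −(nπ/d)²·sin(nπx/d); on 0 ≤ x ≤ d, ∫sin²(nπx/d) dx = d/2 and ∫sin(nπx/d)·cos(nπx/d) dx = 0.
⟨T⟩ = 2.5322.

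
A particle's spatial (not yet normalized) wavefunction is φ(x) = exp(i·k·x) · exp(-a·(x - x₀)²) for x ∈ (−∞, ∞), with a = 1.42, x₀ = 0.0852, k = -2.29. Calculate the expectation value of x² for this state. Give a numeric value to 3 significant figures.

⟨x²⟩ = ∫ x²·|φ|² dx / ∫|φ|² dx (integrals over the domain).
Gaussian moments (u = x − x₀): ∫u^(2j)·e^(−2au²) du = (2j−1)!!/(4a)^j · √(π/(2a)), odd powers integrate to 0; here √(π/(2a)) = 1.0518.
State is unnormalized: ∫|φ|² dx = 1.0518, and ∫φ*·x²·φ dx = 0.19280, so ⟨x²⟩ = 0.19280 / 1.0518.
⟨x²⟩ = 0.18332.

0.183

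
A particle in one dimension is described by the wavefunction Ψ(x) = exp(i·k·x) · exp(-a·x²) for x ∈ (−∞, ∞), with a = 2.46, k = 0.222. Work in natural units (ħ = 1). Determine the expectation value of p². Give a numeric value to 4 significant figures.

2.509

p² Ψ = −ħ² d²Ψ/dx²; ⟨p²⟩ = −ħ² ∫ Ψ*·Ψ'' dx / ∫|Ψ|² dx.
Gaussian moments: ∫x^(2j)·e^(−2ax²) dx = (2j−1)!!/(4a)^j · √(π/(2a)), odd powers integrate to 0; here √(π/(2a)) = 0.79908. Derivatives: Ψ′ = (ik − 2ax)·Ψ, Ψ″ = ((ik − 2ax)² − 2a)·Ψ; the odd-in-x pieces drop out.
State is unnormalized: ∫|Ψ|² dx = 0.79908, and ∫Ψ*·(−ħ² Ψ'') dx = 2.0051, so ⟨p²⟩ = 2.0051 / 0.79908.
⟨p²⟩ = 2.5093.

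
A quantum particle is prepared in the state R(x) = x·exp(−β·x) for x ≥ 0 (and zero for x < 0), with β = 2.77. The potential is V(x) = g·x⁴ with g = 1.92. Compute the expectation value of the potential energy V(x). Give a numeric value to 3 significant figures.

⟨V⟩ = ∫ V(x)·|R|² dx / ∫|R|² dx.
Every integrand reduces to terms xʲ·e^(−2βx) on [0, ∞); use ∫₀^∞ xʲ·e^(−2βx) dx = j!/(2β)^(j+1).
State is unnormalized: ∫|R|² dx = 0.011763, and ∫R*·V(x)·R dx = 0.0086311, so ⟨V⟩ = 0.0086311 / 0.011763.
⟨V⟩ = 0.73378.

0.734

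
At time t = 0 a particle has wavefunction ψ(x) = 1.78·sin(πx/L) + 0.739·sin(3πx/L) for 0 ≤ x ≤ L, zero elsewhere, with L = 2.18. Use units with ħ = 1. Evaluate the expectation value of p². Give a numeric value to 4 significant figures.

4.519

p² ψ = −ħ² d²ψ/dx²; ⟨p²⟩ = −ħ² ∫ ψ*·ψ'' dx / ∫|ψ|² dx.
d²/dx² sin(jπx/L) = −(jπ/L)²·sin(jπx/L); on 0 ≤ x ≤ L, ∫sin²(jπx/L) dx = L/2 and ∫sin(jπx/L)·sin(lπx/L) dx = 0 for j ≠ l, so only diagonal terms survive in ∫|ψ|² and ∫ψ·ψ″; ∫ψ·ψ′ dx = [ψ²/2] between the walls = 0.
State is unnormalized: ∫|ψ|² dx = 4.0488, and ∫ψ*·(−ħ² ψ'') dx = 18.298, so ⟨p²⟩ = 18.298 / 4.0488.
⟨p²⟩ = 4.5194.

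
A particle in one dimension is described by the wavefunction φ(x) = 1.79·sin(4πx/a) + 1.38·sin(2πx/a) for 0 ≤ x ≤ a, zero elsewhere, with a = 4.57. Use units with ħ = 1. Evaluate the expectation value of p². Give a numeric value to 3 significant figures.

5.45

p² φ = −ħ² d²φ/dx²; ⟨p²⟩ = −ħ² ∫ φ*·φ'' dx / ∫|φ|² dx.
d²/dx² sin(jπx/a) = −(jπ/a)²·sin(jπx/a); on 0 ≤ x ≤ a, ∫sin²(jπx/a) dx = a/2 and ∫sin(jπx/a)·sin(lπx/a) dx = 0 for j ≠ l, so only diagonal terms survive in ∫|φ|² and ∫φ·φ″; ∫φ·φ′ dx = [φ²/2] between the walls = 0.
State is unnormalized: ∫|φ|² dx = 11.673, and ∫φ*·(−ħ² φ'') dx = 63.584, so ⟨p²⟩ = 63.584 / 11.673.
⟨p²⟩ = 5.4471.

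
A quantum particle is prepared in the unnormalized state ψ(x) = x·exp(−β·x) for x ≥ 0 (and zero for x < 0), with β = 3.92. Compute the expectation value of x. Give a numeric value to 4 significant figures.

⟨x⟩ = ∫ x·|ψ|² dx / ∫|ψ|² dx (integrals over the domain).
Every integrand reduces to terms xʲ·e^(−2βx) on [0, ∞); use ∫₀^∞ xʲ·e^(−2βx) dx = j!/(2β)^(j+1).
State is unnormalized: ∫|ψ|² dx = 0.0041503, and ∫ψ*·x·ψ dx = 0.0015881, so ⟨x⟩ = 0.0015881 / 0.0041503.
⟨x⟩ = 0.38265.

0.3827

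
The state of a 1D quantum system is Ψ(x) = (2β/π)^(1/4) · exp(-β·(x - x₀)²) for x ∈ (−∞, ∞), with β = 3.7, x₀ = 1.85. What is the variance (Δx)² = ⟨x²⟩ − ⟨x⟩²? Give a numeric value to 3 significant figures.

0.0676

Compute ⟨x⟩ and ⟨x²⟩ separately, then (Δx)² = ⟨x²⟩ − ⟨x⟩².
Gaussian moments (u = x − x₀): ∫u^(2j)·e^(−2βu²) du = (2j−1)!!/(4β)^j · √(π/(2β)), odd powers integrate to 0; here √(π/(2β)) = 0.65157.
⟨x⟩ = 1.8500 and ⟨x²⟩ = 3.4901.
(Δx)² = 3.4901 − (1.8500)² = 0.067568.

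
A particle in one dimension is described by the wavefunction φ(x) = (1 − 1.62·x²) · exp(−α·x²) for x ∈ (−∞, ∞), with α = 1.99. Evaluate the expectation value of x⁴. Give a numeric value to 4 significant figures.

0.02736

⟨x⁴⟩ = ∫ x⁴·|φ|² dx / ∫|φ|² dx (integrals over the domain).
Expand each integrand as polynomial × e^(−2αx²) and use ∫x^(2j)·e^(−2αx²) dx = (2j−1)!!/(4α)^j · √(π/(2α)), odd powers → 0; here √(π/(2α)) = 0.88845.
State is unnormalized: ∫|φ|² dx = 0.63722, and ∫φ*·x⁴·φ dx = 0.017436, so ⟨x⁴⟩ = 0.017436 / 0.63722.
⟨x⁴⟩ = 0.027363.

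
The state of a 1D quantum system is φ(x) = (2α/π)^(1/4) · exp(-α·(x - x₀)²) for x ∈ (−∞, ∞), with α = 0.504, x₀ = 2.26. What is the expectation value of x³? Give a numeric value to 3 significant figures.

14.9

⟨x³⟩ = ∫ x³·|φ|² dx (integrals over the domain).
Gaussian moments (u = x − x₀): ∫u^(2j)·e^(−2αu²) du = (2j−1)!!/(4α)^j · √(π/(2α)), odd powers integrate to 0; here √(π/(2α)) = 1.7654.
⟨x³⟩ = 14.906.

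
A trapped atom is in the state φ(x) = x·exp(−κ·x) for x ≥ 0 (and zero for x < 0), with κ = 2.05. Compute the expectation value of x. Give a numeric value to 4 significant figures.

⟨x⟩ = ∫ x·|φ|² dx / ∫|φ|² dx (integrals over the domain).
Every integrand reduces to terms xʲ·e^(−2κx) on [0, ∞); use ∫₀^∞ xʲ·e^(−2κx) dx = j!/(2κ)^(j+1).
State is unnormalized: ∫|φ|² dx = 0.029019, and ∫φ*·x·φ dx = 0.021233, so ⟨x⟩ = 0.021233 / 0.029019.
⟨x⟩ = 0.73171.

0.7317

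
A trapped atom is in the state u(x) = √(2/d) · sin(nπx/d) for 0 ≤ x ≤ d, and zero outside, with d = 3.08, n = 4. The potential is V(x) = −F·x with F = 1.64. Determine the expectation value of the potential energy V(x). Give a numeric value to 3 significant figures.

-2.53

⟨V⟩ = ∫ V(x)·|u|² dx.
With sin²θ = (1 − cos2θ)/2 on 0 ≤ x ≤ d: ∫sin²(nπx/d) dx = d/2, ∫x·sin²(nπx/d) dx = d²/4, ∫x²·sin²(nπx/d) dx = d³·(1/6 − 1/(4n²π²)); higher powers xᵏ the same way, integrating xᵏ·cos(2nπx/d) by parts.
⟨V⟩ = -2.5256.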